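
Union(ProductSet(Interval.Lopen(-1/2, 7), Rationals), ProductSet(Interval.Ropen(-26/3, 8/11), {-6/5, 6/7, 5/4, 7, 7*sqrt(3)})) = Union(ProductSet(Interval.Ropen(-26/3, 8/11), {-6/5, 6/7, 5/4, 7, 7*sqrt(3)}), ProductSet(Interval.Lopen(-1/2, 7), Rationals))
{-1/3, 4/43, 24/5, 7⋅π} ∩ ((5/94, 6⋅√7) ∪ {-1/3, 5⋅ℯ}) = {-1/3, 4/43, 24/5}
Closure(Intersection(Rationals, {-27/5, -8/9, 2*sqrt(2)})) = {-27/5, -8/9}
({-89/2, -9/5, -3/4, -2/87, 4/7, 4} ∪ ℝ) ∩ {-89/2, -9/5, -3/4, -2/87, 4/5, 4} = {-89/2, -9/5, -3/4, -2/87, 4/5, 4}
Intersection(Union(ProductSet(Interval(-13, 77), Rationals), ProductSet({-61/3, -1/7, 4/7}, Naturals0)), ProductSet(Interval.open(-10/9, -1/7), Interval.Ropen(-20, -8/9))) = ProductSet(Interval.open(-10/9, -1/7), Intersection(Interval.Ropen(-20, -8/9), Rationals))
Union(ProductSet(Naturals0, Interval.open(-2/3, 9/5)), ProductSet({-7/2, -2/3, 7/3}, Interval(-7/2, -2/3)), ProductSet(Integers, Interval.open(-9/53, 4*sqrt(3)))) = Union(ProductSet({-7/2, -2/3, 7/3}, Interval(-7/2, -2/3)), ProductSet(Integers, Interval.open(-9/53, 4*sqrt(3))), ProductSet(Naturals0, Interval.open(-2/3, 9/5)))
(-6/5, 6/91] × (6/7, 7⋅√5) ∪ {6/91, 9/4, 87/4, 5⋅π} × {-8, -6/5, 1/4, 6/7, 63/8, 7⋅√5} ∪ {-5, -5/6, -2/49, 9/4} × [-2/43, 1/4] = ({-5, -5/6, -2/49, 9/4} × [-2/43, 1/4]) ∪ ((-6/5, 6/91] × (6/7, 7⋅√5)) ∪ ({6/91, 9/4, 87/4, 5⋅π} × {-8, -6/5, 1/4, 6/7, 63/8, 7⋅√5})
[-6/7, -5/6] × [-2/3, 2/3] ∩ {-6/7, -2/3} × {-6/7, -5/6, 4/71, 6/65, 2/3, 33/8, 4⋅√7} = {-6/7} × {4/71, 6/65, 2/3}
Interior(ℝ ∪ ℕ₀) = ℝ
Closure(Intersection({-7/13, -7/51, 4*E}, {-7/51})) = {-7/51}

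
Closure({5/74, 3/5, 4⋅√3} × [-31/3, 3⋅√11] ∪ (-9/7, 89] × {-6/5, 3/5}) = ([-9/7, 89] × {-6/5, 3/5}) ∪ ({5/74, 3/5, 4⋅√3} × [-31/3, 3⋅√11])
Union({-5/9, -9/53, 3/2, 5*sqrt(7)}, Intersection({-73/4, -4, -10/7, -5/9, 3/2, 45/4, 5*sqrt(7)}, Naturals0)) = {-5/9, -9/53, 3/2, 5*sqrt(7)}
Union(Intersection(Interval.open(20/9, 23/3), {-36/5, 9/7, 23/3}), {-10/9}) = {-10/9}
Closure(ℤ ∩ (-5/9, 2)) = {0, 1}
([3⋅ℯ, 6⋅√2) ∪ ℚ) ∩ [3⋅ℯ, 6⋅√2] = [3⋅ℯ, 6⋅√2) ∪ (ℚ ∩ [3⋅ℯ, 6⋅√2])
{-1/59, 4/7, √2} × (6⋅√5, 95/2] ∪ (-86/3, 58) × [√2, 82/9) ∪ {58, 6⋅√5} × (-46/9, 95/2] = ({58, 6⋅√5} × (-46/9, 95/2]) ∪ ((-86/3, 58) × [√2, 82/9)) ∪ ({-1/59, 4/7, √2} × (6⋅√5, 95/2])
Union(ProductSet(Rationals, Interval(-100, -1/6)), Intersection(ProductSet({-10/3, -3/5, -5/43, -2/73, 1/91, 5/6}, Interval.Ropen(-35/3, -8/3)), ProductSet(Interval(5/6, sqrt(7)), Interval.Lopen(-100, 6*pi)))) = ProductSet(Rationals, Interval(-100, -1/6))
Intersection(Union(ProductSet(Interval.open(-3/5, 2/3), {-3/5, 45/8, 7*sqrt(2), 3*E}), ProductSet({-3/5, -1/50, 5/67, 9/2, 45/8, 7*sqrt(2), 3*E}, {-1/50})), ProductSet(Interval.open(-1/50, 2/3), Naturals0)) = EmptySet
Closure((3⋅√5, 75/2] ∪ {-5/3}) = {-5/3} ∪ [3⋅√5, 75/2]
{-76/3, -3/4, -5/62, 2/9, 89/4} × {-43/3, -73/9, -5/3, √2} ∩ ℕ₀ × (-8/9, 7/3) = ∅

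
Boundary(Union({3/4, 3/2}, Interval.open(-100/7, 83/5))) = {-100/7, 83/5}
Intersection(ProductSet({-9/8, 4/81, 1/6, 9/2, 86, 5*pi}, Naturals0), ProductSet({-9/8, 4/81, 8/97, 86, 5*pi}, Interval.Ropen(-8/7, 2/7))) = ProductSet({-9/8, 4/81, 86, 5*pi}, Range(0, 1, 1))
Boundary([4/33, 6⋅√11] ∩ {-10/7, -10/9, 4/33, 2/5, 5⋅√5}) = {4/33, 2/5, 5⋅√5}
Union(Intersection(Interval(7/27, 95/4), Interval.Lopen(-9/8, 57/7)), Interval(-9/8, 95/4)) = Interval(-9/8, 95/4)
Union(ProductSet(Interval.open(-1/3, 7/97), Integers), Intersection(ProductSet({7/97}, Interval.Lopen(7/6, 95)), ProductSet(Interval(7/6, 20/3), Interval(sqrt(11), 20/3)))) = ProductSet(Interval.open(-1/3, 7/97), Integers)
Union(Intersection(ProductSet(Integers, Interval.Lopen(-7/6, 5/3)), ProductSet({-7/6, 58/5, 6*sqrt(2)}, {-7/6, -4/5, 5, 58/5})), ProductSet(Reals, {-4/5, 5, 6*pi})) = ProductSet(Reals, {-4/5, 5, 6*pi})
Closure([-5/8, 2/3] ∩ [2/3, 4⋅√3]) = {2/3}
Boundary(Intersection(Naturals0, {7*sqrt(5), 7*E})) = EmptySet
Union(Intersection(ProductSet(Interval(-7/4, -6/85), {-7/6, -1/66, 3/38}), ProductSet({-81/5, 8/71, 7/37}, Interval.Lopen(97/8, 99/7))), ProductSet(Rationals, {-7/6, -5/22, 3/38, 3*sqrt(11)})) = ProductSet(Rationals, {-7/6, -5/22, 3/38, 3*sqrt(11)})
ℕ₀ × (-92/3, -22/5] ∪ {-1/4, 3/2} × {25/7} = ({-1/4, 3/2} × {25/7}) ∪ (ℕ₀ × (-92/3, -22/5])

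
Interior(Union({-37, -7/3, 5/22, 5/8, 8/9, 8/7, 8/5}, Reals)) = Reals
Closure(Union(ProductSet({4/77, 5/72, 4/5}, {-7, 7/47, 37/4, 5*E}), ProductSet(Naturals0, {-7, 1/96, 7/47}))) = Union(ProductSet({4/77, 5/72, 4/5}, {-7, 7/47, 37/4, 5*E}), ProductSet(Naturals0, {-7, 1/96, 7/47}))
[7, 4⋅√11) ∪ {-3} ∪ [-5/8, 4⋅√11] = {-3} ∪ [-5/8, 4⋅√11]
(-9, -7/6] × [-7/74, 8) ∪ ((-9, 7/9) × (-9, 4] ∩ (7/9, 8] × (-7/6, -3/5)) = (-9, -7/6] × [-7/74, 8)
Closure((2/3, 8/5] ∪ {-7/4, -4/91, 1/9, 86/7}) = {-7/4, -4/91, 1/9, 86/7} ∪ [2/3, 8/5]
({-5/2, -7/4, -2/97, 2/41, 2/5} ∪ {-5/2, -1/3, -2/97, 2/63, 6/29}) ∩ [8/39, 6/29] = {6/29}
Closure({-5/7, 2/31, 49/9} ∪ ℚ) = ℝ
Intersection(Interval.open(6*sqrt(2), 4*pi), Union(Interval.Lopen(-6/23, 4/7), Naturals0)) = Range(9, 13, 1)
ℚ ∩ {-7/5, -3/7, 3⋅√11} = {-7/5, -3/7}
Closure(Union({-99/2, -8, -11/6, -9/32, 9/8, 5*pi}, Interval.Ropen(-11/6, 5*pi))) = Union({-99/2, -8}, Interval(-11/6, 5*pi))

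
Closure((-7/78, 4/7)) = [-7/78, 4/7]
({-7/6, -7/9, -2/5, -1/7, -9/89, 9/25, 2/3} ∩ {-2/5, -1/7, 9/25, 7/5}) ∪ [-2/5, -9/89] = [-2/5, -9/89] ∪ {9/25}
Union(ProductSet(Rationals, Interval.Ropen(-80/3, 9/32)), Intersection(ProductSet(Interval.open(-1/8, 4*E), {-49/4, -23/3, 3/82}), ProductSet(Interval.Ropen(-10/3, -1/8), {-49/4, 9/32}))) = ProductSet(Rationals, Interval.Ropen(-80/3, 9/32))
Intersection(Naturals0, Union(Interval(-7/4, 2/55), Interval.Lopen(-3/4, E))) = Range(0, 3, 1)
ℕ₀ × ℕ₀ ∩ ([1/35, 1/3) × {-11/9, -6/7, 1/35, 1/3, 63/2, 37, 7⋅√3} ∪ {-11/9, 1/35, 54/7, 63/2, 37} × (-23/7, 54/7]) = {37} × {0, 1, …, 7}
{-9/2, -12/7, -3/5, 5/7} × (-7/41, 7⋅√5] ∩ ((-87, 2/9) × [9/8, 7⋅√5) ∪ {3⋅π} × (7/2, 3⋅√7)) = {-9/2, -12/7, -3/5} × [9/8, 7⋅√5)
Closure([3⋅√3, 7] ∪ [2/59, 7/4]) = [2/59, 7/4] ∪ [3⋅√3, 7]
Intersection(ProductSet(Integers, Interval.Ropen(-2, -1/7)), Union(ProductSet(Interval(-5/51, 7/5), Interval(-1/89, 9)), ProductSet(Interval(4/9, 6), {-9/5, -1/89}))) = ProductSet(Range(1, 7, 1), {-9/5})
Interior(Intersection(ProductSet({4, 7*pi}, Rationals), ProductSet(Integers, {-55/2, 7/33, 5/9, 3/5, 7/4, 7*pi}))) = EmptySet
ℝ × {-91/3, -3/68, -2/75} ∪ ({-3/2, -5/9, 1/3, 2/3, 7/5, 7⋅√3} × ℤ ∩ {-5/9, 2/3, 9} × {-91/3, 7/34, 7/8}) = ℝ × {-91/3, -3/68, -2/75}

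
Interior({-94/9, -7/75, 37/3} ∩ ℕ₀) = ∅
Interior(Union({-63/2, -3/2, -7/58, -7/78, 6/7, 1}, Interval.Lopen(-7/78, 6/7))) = Interval.open(-7/78, 6/7)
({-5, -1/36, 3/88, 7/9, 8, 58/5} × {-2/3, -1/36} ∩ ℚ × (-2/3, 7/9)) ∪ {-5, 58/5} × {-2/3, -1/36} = ({-5, 58/5} × {-2/3, -1/36}) ∪ ({-5, -1/36, 3/88, 7/9, 8, 58/5} × {-1/36})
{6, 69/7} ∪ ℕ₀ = ℕ₀ ∪ {69/7}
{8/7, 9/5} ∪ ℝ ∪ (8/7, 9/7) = (-∞, ∞)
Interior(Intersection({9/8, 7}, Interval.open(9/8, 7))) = EmptySet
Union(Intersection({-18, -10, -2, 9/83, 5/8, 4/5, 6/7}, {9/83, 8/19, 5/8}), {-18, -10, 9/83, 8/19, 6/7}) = {-18, -10, 9/83, 8/19, 5/8, 6/7}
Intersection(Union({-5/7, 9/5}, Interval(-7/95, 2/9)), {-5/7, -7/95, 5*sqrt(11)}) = {-5/7, -7/95}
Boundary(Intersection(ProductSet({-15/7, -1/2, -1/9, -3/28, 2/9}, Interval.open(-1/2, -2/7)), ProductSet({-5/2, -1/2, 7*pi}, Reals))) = ProductSet({-1/2}, Interval(-1/2, -2/7))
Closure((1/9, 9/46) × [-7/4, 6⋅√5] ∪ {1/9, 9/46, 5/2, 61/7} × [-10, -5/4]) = ({1/9, 9/46, 5/2, 61/7} × [-10, -5/4]) ∪ ([1/9, 9/46] × [-7/4, 6⋅√5])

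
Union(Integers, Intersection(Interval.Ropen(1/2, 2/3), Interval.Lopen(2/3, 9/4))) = Integers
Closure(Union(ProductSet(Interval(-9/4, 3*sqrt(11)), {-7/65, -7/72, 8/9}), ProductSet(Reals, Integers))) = Union(ProductSet(Interval(-9/4, 3*sqrt(11)), {-7/65, -7/72, 8/9}), ProductSet(Reals, Integers))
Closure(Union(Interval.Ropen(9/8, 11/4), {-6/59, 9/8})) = Union({-6/59}, Interval(9/8, 11/4))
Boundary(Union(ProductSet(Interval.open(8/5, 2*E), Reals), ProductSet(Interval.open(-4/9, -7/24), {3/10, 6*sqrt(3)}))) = Union(ProductSet({8/5, 2*E}, Reals), ProductSet(Interval(-4/9, -7/24), {3/10, 6*sqrt(3)}))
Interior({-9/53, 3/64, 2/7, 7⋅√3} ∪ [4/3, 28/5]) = (4/3, 28/5)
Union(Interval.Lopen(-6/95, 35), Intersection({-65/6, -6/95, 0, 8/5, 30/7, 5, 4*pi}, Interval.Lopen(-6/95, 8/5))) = Interval.Lopen(-6/95, 35)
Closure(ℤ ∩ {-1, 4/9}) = {-1}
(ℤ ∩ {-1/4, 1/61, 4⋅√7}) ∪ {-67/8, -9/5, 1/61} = {-67/8, -9/5, 1/61}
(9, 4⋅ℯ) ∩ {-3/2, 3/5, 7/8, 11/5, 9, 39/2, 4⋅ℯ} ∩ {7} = ∅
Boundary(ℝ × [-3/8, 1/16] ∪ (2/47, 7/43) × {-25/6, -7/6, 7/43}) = (ℝ × {-3/8, 1/16}) ∪ ([2/47, 7/43] × {-25/6, -7/6, 7/43})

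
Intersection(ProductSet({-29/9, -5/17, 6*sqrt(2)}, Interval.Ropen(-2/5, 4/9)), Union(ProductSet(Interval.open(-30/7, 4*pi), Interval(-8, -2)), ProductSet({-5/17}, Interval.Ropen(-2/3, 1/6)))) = ProductSet({-5/17}, Interval.Ropen(-2/5, 1/6))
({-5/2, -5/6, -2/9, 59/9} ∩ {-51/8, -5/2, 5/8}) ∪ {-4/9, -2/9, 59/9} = {-5/2, -4/9, -2/9, 59/9}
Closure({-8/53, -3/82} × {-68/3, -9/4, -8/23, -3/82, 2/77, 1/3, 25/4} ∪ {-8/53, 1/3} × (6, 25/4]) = ({-8/53, 1/3} × [6, 25/4]) ∪ ({-8/53, -3/82} × {-68/3, -9/4, -8/23, -3/82, 2/77, 1/3, 25/4})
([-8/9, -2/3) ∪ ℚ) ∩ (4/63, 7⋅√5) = ℚ ∩ (4/63, 7⋅√5)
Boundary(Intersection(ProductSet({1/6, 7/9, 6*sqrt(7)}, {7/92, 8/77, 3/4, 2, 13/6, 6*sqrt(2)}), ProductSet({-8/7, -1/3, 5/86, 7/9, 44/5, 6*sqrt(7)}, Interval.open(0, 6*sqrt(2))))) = ProductSet({7/9, 6*sqrt(7)}, {7/92, 8/77, 3/4, 2, 13/6})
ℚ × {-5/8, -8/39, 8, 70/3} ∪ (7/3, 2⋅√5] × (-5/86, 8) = (ℚ × {-5/8, -8/39, 8, 70/3}) ∪ ((7/3, 2⋅√5] × (-5/86, 8))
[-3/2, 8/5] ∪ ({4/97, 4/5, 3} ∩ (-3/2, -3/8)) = [-3/2, 8/5]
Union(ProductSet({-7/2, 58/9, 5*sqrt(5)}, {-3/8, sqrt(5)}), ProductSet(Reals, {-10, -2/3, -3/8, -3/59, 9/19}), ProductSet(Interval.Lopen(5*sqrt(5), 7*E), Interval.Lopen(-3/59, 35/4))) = Union(ProductSet({-7/2, 58/9, 5*sqrt(5)}, {-3/8, sqrt(5)}), ProductSet(Interval.Lopen(5*sqrt(5), 7*E), Interval.Lopen(-3/59, 35/4)), ProductSet(Reals, {-10, -2/3, -3/8, -3/59, 9/19}))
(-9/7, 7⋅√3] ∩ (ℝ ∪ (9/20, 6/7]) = (-9/7, 7⋅√3]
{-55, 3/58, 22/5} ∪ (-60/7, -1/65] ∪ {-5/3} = {-55, 3/58, 22/5} ∪ (-60/7, -1/65]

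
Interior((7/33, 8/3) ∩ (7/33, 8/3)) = (7/33, 8/3)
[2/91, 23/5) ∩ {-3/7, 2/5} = {2/5}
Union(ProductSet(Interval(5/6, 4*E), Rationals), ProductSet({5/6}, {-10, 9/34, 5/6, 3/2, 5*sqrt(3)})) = Union(ProductSet({5/6}, {-10, 9/34, 5/6, 3/2, 5*sqrt(3)}), ProductSet(Interval(5/6, 4*E), Rationals))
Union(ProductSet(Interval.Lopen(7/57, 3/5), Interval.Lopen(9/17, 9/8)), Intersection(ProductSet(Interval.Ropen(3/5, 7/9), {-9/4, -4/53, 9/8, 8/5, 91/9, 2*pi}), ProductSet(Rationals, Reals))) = Union(ProductSet(Intersection(Interval.Ropen(3/5, 7/9), Rationals), {-9/4, -4/53, 9/8, 8/5, 91/9, 2*pi}), ProductSet(Interval.Lopen(7/57, 3/5), Interval.Lopen(9/17, 9/8)))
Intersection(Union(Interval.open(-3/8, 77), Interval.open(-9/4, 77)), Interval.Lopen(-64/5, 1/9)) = Interval.Lopen(-9/4, 1/9)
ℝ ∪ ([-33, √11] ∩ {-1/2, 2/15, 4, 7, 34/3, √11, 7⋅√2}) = ℝ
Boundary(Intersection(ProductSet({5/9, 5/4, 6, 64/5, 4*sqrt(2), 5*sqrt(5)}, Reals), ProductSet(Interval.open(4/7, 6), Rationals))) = ProductSet({5/4, 4*sqrt(2)}, Reals)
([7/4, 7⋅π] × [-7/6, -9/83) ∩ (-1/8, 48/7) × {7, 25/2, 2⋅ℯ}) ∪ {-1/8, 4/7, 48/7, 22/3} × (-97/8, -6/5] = {-1/8, 4/7, 48/7, 22/3} × (-97/8, -6/5]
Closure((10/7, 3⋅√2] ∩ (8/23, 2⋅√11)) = [10/7, 3⋅√2]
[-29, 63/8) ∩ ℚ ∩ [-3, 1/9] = ℚ ∩ [-3, 1/9]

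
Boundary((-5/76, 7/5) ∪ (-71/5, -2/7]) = {-71/5, -2/7, -5/76, 7/5}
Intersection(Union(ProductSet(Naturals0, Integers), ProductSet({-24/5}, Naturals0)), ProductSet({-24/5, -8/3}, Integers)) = ProductSet({-24/5}, Naturals0)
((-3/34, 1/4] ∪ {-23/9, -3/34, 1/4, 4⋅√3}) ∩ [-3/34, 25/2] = [-3/34, 1/4] ∪ {4⋅√3}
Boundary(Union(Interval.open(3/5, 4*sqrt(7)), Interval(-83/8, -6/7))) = {-83/8, -6/7, 3/5, 4*sqrt(7)}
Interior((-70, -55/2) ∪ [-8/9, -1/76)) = (-70, -55/2) ∪ (-8/9, -1/76)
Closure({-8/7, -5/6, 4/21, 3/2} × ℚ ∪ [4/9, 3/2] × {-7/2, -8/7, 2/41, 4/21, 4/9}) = ({-8/7, -5/6, 4/21, 3/2} × ℝ) ∪ ([4/9, 3/2] × {-7/2, -8/7, 2/41, 4/21, 4/9})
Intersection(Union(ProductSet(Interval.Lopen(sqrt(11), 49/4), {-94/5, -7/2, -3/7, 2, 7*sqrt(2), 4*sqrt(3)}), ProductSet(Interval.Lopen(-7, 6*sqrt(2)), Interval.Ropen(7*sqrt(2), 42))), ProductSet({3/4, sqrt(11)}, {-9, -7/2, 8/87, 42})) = EmptySet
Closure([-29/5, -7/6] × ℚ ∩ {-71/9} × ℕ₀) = ∅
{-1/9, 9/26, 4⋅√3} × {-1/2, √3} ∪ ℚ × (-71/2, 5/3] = (ℚ × (-71/2, 5/3]) ∪ ({-1/9, 9/26, 4⋅√3} × {-1/2, √3})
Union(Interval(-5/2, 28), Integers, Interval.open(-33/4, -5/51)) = Union(Integers, Interval.Lopen(-33/4, 28))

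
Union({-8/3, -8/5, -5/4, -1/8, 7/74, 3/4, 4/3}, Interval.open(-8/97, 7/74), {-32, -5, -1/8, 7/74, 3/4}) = Union({-32, -5, -8/3, -8/5, -5/4, -1/8, 3/4, 4/3}, Interval.Lopen(-8/97, 7/74))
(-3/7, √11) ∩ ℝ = (-3/7, √11)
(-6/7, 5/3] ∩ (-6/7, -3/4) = (-6/7, -3/4)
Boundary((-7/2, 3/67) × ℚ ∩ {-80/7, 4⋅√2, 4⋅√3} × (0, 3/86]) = ∅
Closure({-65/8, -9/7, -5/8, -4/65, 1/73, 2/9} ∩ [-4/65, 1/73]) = {-4/65, 1/73}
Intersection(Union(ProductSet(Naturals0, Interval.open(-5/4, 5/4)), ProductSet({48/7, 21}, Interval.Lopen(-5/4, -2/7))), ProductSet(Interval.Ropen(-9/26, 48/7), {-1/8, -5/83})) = ProductSet(Range(0, 7, 1), {-1/8, -5/83})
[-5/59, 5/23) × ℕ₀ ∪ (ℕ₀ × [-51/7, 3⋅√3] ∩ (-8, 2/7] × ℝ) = ([-5/59, 5/23) × ℕ₀) ∪ ({0} × [-51/7, 3⋅√3])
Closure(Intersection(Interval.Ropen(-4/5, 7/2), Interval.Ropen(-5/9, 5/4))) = Interval(-5/9, 5/4)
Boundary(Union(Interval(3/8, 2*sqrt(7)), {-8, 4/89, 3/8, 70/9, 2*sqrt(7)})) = {-8, 4/89, 3/8, 70/9, 2*sqrt(7)}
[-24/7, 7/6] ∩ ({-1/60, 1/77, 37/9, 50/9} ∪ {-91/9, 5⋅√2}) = {-1/60, 1/77}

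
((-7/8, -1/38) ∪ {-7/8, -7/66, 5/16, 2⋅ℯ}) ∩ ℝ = [-7/8, -1/38) ∪ {5/16, 2⋅ℯ}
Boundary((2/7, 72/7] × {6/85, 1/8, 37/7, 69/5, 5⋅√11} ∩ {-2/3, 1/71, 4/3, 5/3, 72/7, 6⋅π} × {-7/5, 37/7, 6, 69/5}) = {4/3, 5/3, 72/7} × {37/7, 69/5}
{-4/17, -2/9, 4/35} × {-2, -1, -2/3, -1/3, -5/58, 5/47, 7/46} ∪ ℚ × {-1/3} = (ℚ × {-1/3}) ∪ ({-4/17, -2/9, 4/35} × {-2, -1, -2/3, -1/3, -5/58, 5/47, 7/46})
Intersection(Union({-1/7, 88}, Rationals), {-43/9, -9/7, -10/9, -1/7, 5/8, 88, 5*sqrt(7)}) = {-43/9, -9/7, -10/9, -1/7, 5/8, 88}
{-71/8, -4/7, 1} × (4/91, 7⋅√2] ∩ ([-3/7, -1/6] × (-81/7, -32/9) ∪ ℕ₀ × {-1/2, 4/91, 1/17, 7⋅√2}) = {1} × {1/17, 7⋅√2}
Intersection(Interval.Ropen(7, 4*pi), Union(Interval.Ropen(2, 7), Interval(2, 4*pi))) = Interval.Ropen(7, 4*pi)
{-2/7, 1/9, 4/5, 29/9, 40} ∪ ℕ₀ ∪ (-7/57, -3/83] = {-2/7, 1/9, 4/5, 29/9} ∪ (-7/57, -3/83] ∪ ℕ₀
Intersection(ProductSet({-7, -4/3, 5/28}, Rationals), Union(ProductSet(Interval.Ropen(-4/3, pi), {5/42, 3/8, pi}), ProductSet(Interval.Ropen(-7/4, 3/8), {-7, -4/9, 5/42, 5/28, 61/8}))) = ProductSet({-4/3, 5/28}, {-7, -4/9, 5/42, 5/28, 3/8, 61/8})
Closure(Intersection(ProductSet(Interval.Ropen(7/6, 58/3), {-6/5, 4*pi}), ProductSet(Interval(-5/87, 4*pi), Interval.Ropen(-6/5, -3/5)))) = ProductSet(Interval(7/6, 4*pi), {-6/5})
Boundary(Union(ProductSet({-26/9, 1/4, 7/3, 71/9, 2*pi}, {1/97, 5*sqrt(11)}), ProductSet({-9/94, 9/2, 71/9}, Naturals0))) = Union(ProductSet({-9/94, 9/2, 71/9}, Naturals0), ProductSet({-26/9, 1/4, 7/3, 71/9, 2*pi}, {1/97, 5*sqrt(11)}))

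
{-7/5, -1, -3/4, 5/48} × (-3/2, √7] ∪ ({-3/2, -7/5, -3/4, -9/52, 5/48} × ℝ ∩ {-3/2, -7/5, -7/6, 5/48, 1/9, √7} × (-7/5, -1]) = ({-3/2, -7/5, 5/48} × (-7/5, -1]) ∪ ({-7/5, -1, -3/4, 5/48} × (-3/2, √7])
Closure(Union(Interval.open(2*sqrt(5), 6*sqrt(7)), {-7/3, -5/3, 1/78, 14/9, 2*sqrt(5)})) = Union({-7/3, -5/3, 1/78, 14/9}, Interval(2*sqrt(5), 6*sqrt(7)))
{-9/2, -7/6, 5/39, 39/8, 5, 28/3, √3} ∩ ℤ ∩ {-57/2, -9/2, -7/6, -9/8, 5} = {5}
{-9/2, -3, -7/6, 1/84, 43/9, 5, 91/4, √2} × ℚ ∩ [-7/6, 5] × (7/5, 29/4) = {-7/6, 1/84, 43/9, 5, √2} × (ℚ ∩ (7/5, 29/4))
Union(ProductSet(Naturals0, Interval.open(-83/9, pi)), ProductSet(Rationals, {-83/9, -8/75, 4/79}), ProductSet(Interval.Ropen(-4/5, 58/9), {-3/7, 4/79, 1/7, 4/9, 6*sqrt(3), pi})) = Union(ProductSet(Interval.Ropen(-4/5, 58/9), {-3/7, 4/79, 1/7, 4/9, 6*sqrt(3), pi}), ProductSet(Naturals0, Interval.open(-83/9, pi)), ProductSet(Rationals, {-83/9, -8/75, 4/79}))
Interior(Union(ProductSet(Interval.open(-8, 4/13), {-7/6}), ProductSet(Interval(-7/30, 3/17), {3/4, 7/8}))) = EmptySet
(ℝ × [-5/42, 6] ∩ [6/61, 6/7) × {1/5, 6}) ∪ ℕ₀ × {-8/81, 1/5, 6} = (ℕ₀ × {-8/81, 1/5, 6}) ∪ ([6/61, 6/7) × {1/5, 6})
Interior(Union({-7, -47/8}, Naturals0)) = EmptySet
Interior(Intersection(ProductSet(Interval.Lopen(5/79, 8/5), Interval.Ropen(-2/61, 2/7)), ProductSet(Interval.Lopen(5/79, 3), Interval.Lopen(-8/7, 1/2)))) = ProductSet(Interval.open(5/79, 8/5), Interval.open(-2/61, 2/7))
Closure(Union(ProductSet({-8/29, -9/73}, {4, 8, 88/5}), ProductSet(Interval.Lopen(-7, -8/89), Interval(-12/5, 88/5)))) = ProductSet(Interval(-7, -8/89), Interval(-12/5, 88/5))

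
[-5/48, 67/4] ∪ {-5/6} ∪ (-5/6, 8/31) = [-5/6, 67/4]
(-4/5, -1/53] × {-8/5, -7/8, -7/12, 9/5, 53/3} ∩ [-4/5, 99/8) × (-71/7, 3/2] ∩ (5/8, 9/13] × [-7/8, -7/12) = ∅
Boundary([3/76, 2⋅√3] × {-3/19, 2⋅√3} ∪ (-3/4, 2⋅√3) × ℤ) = ([-3/4, 2⋅√3] × ℤ) ∪ ([3/76, 2⋅√3] × {-3/19, 2⋅√3})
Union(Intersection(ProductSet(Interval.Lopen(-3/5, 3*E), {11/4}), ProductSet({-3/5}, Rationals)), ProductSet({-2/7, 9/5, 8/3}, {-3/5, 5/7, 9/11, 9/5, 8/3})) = ProductSet({-2/7, 9/5, 8/3}, {-3/5, 5/7, 9/11, 9/5, 8/3})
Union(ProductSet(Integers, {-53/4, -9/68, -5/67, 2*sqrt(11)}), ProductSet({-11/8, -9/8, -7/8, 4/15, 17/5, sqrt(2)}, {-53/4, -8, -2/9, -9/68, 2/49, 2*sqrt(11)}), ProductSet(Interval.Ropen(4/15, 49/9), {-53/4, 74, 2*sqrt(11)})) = Union(ProductSet({-11/8, -9/8, -7/8, 4/15, 17/5, sqrt(2)}, {-53/4, -8, -2/9, -9/68, 2/49, 2*sqrt(11)}), ProductSet(Integers, {-53/4, -9/68, -5/67, 2*sqrt(11)}), ProductSet(Interval.Ropen(4/15, 49/9), {-53/4, 74, 2*sqrt(11)}))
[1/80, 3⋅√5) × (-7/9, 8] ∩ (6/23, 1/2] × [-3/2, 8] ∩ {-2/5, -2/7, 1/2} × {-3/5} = {1/2} × {-3/5}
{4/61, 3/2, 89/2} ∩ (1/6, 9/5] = {3/2}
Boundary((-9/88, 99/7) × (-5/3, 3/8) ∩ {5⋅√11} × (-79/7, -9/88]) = ∅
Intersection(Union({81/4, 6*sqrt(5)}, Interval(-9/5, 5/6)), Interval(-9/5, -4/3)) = Interval(-9/5, -4/3)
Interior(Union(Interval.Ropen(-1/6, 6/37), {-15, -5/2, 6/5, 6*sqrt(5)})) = Interval.open(-1/6, 6/37)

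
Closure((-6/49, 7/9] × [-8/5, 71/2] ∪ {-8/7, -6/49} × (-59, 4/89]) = ({-8/7, -6/49} × [-59, 4/89]) ∪ ([-6/49, 7/9] × [-8/5, 71/2])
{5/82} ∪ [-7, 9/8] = [-7, 9/8]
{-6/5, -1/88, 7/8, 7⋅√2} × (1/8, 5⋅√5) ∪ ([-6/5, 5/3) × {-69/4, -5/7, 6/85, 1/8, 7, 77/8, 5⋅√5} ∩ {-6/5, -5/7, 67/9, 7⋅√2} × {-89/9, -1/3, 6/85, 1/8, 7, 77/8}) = ({-6/5, -5/7} × {6/85, 1/8, 7, 77/8}) ∪ ({-6/5, -1/88, 7/8, 7⋅√2} × (1/8, 5⋅√5))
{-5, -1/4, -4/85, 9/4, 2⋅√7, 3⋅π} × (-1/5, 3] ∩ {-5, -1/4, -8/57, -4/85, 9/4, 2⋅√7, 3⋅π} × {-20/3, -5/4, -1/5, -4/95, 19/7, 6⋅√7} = {-5, -1/4, -4/85, 9/4, 2⋅√7, 3⋅π} × {-4/95, 19/7}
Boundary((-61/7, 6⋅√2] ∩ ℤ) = {-8, -7, …, 8}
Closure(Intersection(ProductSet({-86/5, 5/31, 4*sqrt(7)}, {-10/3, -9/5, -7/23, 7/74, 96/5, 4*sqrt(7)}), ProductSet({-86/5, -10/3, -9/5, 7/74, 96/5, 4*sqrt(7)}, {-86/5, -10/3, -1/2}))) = ProductSet({-86/5, 4*sqrt(7)}, {-10/3})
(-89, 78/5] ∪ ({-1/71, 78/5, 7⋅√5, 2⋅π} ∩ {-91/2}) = (-89, 78/5]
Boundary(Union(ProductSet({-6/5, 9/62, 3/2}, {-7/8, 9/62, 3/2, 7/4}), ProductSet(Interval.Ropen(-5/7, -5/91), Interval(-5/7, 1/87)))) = Union(ProductSet({-5/7, -5/91}, Interval(-5/7, 1/87)), ProductSet({-6/5, 9/62, 3/2}, {-7/8, 9/62, 3/2, 7/4}), ProductSet(Interval(-5/7, -5/91), {-5/7, 1/87}))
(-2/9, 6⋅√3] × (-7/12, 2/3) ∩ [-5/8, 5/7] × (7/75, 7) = (-2/9, 5/7] × (7/75, 2/3)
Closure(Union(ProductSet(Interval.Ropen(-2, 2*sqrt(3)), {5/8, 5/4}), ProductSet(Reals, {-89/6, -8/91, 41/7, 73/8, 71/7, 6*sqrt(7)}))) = Union(ProductSet(Interval(-2, 2*sqrt(3)), {5/8, 5/4}), ProductSet(Reals, {-89/6, -8/91, 41/7, 73/8, 71/7, 6*sqrt(7)}))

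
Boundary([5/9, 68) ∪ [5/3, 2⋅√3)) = {5/9, 68}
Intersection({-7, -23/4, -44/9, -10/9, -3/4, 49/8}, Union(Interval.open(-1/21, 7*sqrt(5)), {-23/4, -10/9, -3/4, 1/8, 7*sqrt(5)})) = {-23/4, -10/9, -3/4, 49/8}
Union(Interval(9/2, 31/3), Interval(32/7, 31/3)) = Interval(9/2, 31/3)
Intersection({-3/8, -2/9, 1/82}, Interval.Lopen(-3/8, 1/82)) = {-2/9, 1/82}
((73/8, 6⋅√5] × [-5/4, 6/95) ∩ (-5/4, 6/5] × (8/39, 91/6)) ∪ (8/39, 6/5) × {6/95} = (8/39, 6/5) × {6/95}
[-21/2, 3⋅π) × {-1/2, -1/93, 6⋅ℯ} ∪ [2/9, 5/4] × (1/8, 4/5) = ([2/9, 5/4] × (1/8, 4/5)) ∪ ([-21/2, 3⋅π) × {-1/2, -1/93, 6⋅ℯ})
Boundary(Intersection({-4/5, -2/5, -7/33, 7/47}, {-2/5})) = {-2/5}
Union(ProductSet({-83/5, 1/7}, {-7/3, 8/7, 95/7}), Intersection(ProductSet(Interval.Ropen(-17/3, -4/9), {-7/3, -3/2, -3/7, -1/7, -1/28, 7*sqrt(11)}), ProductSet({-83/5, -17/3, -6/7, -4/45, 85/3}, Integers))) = ProductSet({-83/5, 1/7}, {-7/3, 8/7, 95/7})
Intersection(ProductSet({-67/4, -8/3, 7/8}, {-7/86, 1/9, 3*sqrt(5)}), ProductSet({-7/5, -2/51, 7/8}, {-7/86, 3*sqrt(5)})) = ProductSet({7/8}, {-7/86, 3*sqrt(5)})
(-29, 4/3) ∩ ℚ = ℚ ∩ (-29, 4/3)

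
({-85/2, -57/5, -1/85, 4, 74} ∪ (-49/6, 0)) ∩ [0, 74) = {4}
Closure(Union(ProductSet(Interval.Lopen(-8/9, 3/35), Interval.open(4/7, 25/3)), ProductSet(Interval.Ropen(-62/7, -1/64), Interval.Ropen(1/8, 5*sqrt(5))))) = Union(ProductSet({-62/7}, Interval(1/8, 5*sqrt(5))), ProductSet({3/35}, Interval(4/7, 25/3)), ProductSet({-62/7, -1/64}, Union(Interval(1/8, 4/7), Interval(25/3, 5*sqrt(5)))), ProductSet(Interval(-62/7, -1/64), {1/8, 5*sqrt(5)}), ProductSet(Interval.Ropen(-62/7, -1/64), Interval.Ropen(1/8, 5*sqrt(5))), ProductSet(Interval.Lopen(-8/9, 3/35), Interval.open(4/7, 25/3)), ProductSet(Interval(-1/64, 3/35), {4/7, 25/3}))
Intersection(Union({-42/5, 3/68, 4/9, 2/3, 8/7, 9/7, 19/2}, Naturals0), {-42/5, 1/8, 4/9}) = {-42/5, 4/9}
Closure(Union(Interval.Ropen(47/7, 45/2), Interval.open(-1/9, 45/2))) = Interval(-1/9, 45/2)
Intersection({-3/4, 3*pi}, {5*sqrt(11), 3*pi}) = {3*pi}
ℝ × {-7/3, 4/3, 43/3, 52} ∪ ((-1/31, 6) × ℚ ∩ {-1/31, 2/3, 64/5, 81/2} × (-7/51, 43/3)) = (ℝ × {-7/3, 4/3, 43/3, 52}) ∪ ({2/3} × (ℚ ∩ (-7/51, 43/3)))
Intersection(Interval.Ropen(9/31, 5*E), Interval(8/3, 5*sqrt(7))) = Interval(8/3, 5*sqrt(7))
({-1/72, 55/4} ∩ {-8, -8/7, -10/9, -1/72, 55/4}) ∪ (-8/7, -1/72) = (-8/7, -1/72] ∪ {55/4}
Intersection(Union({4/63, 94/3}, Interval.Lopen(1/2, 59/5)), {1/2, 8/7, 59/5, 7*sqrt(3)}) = {8/7, 59/5}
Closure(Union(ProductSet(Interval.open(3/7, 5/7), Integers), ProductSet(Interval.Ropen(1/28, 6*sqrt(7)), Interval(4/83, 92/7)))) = Union(ProductSet(Interval(1/28, 6*sqrt(7)), Interval(4/83, 92/7)), ProductSet(Interval(3/7, 5/7), Complement(Integers, Interval.open(4/83, 92/7))), ProductSet(Interval.open(3/7, 5/7), Integers))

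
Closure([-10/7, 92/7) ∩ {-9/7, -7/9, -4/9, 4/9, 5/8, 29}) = {-9/7, -7/9, -4/9, 4/9, 5/8}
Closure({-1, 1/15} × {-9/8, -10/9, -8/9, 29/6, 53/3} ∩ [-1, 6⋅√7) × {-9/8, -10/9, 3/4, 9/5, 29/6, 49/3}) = {-1, 1/15} × {-9/8, -10/9, 29/6}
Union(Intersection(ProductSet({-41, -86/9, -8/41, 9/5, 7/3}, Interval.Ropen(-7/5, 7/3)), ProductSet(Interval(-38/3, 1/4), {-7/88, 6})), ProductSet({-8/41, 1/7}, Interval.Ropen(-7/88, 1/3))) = Union(ProductSet({-86/9, -8/41}, {-7/88}), ProductSet({-8/41, 1/7}, Interval.Ropen(-7/88, 1/3)))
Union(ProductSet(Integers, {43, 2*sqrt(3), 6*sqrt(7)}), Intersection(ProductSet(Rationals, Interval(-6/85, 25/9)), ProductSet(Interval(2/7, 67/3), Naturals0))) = Union(ProductSet(Integers, {43, 2*sqrt(3), 6*sqrt(7)}), ProductSet(Intersection(Interval(2/7, 67/3), Rationals), Range(0, 3, 1)))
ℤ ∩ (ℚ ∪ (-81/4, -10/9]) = ℤ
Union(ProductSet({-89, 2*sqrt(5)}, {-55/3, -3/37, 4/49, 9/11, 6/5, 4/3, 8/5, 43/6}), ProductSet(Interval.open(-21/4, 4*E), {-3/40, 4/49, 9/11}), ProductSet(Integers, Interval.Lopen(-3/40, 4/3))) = Union(ProductSet({-89, 2*sqrt(5)}, {-55/3, -3/37, 4/49, 9/11, 6/5, 4/3, 8/5, 43/6}), ProductSet(Integers, Interval.Lopen(-3/40, 4/3)), ProductSet(Interval.open(-21/4, 4*E), {-3/40, 4/49, 9/11}))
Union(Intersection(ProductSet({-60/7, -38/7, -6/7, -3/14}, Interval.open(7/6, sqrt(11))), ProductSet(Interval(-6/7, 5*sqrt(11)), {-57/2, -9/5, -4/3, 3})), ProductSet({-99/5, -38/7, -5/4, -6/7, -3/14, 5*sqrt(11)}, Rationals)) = ProductSet({-99/5, -38/7, -5/4, -6/7, -3/14, 5*sqrt(11)}, Rationals)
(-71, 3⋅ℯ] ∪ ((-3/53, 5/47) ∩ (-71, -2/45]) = (-71, 3⋅ℯ]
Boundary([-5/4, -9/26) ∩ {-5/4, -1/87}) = {-5/4}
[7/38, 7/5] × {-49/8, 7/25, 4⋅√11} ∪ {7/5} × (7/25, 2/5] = ({7/5} × (7/25, 2/5]) ∪ ([7/38, 7/5] × {-49/8, 7/25, 4⋅√11})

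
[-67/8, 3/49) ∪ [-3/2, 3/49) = [-67/8, 3/49)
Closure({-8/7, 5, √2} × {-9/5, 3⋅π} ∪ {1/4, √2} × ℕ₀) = ({1/4, √2} × ℕ₀) ∪ ({-8/7, 5, √2} × {-9/5, 3⋅π})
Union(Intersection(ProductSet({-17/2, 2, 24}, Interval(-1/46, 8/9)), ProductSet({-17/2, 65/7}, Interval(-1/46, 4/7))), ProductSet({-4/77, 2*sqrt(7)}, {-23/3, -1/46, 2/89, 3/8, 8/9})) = Union(ProductSet({-17/2}, Interval(-1/46, 4/7)), ProductSet({-4/77, 2*sqrt(7)}, {-23/3, -1/46, 2/89, 3/8, 8/9}))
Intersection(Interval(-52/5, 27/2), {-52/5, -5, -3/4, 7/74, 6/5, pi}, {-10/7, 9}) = EmptySet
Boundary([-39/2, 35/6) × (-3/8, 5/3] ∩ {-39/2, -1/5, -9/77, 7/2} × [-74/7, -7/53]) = {-39/2, -1/5, -9/77, 7/2} × [-3/8, -7/53]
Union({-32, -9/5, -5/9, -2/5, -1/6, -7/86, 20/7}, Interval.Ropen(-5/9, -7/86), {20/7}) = Union({-32, -9/5, 20/7}, Interval(-5/9, -7/86))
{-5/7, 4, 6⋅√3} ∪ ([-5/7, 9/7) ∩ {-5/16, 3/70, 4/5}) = {-5/7, -5/16, 3/70, 4/5, 4, 6⋅√3}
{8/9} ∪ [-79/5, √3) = [-79/5, √3)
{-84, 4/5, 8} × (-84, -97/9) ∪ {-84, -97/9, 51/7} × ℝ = ({-84, -97/9, 51/7} × ℝ) ∪ ({-84, 4/5, 8} × (-84, -97/9))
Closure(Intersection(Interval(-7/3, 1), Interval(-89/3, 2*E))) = Interval(-7/3, 1)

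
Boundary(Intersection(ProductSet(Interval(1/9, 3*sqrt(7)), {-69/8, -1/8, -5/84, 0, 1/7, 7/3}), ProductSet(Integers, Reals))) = ProductSet(Range(1, 8, 1), {-69/8, -1/8, -5/84, 0, 1/7, 7/3})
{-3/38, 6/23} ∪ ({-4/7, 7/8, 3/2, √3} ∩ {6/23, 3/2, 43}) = {-3/38, 6/23, 3/2}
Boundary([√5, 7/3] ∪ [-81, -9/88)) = {-81, -9/88, 7/3, √5}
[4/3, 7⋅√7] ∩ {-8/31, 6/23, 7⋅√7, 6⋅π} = {7⋅√7}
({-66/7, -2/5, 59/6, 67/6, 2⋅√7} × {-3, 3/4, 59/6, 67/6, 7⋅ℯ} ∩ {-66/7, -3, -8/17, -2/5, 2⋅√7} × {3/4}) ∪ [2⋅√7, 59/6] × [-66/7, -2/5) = ({-66/7, -2/5, 2⋅√7} × {3/4}) ∪ ([2⋅√7, 59/6] × [-66/7, -2/5))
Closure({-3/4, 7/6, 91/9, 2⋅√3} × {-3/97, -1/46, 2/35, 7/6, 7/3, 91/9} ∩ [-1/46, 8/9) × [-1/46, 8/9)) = ∅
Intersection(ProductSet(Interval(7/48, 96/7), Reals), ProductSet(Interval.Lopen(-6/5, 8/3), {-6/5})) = ProductSet(Interval(7/48, 8/3), {-6/5})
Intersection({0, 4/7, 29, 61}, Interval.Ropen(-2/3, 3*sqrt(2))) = {0, 4/7}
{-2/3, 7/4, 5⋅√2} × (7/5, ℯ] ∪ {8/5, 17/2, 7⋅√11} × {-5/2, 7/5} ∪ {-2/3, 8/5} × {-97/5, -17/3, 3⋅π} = ({-2/3, 8/5} × {-97/5, -17/3, 3⋅π}) ∪ ({8/5, 17/2, 7⋅√11} × {-5/2, 7/5}) ∪ ({-2/3, 7/4, 5⋅√2} × (7/5, ℯ])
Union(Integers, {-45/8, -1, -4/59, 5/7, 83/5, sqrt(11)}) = Union({-45/8, -4/59, 5/7, 83/5, sqrt(11)}, Integers)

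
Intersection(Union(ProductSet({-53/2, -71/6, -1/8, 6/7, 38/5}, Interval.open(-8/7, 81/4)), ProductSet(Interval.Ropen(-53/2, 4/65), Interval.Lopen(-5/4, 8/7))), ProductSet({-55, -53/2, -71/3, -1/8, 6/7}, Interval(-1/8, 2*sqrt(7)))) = Union(ProductSet({-53/2, -71/3, -1/8}, Interval(-1/8, 8/7)), ProductSet({-53/2, -1/8, 6/7}, Interval(-1/8, 2*sqrt(7))))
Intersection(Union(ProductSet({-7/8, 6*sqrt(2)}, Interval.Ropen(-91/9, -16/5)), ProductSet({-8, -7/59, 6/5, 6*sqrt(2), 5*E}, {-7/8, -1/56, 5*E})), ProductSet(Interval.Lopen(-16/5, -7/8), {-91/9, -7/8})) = ProductSet({-7/8}, {-91/9})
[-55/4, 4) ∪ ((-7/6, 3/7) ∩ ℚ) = [-55/4, 4) ∪ (ℚ ∩ (-7/6, 3/7))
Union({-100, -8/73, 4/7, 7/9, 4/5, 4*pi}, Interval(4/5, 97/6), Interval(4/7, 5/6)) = Union({-100, -8/73}, Interval(4/7, 97/6))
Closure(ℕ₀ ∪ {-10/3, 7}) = {-10/3} ∪ ℕ₀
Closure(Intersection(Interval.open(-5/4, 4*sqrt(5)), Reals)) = Interval(-5/4, 4*sqrt(5))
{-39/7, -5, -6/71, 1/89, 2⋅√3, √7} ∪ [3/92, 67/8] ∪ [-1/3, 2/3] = {-39/7, -5} ∪ [-1/3, 67/8]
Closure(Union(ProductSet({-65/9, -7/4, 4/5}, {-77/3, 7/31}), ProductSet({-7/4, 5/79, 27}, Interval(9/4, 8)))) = Union(ProductSet({-65/9, -7/4, 4/5}, {-77/3, 7/31}), ProductSet({-7/4, 5/79, 27}, Interval(9/4, 8)))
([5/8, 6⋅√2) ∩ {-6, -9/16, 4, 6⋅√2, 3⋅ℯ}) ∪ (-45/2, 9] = (-45/2, 9]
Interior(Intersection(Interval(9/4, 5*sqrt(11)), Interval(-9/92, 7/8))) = EmptySet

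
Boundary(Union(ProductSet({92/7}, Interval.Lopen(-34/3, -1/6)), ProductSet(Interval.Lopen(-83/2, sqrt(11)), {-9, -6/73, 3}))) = Union(ProductSet({92/7}, Interval(-34/3, -1/6)), ProductSet(Interval(-83/2, sqrt(11)), {-9, -6/73, 3}))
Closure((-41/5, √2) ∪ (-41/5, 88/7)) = [-41/5, 88/7]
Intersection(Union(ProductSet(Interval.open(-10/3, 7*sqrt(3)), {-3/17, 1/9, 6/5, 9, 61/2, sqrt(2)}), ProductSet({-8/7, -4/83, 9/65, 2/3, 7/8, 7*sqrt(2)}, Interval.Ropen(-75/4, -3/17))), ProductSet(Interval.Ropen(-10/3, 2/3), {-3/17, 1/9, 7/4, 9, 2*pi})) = ProductSet(Interval.open(-10/3, 2/3), {-3/17, 1/9, 9})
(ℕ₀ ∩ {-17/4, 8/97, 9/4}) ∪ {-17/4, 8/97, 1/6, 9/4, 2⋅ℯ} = {-17/4, 8/97, 1/6, 9/4, 2⋅ℯ}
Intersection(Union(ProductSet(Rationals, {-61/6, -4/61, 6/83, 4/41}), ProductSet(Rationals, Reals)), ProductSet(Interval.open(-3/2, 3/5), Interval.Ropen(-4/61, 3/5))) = ProductSet(Intersection(Interval.open(-3/2, 3/5), Rationals), Interval.Ropen(-4/61, 3/5))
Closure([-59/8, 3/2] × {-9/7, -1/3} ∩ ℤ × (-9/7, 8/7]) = {-7, -6, …, 1} × {-1/3}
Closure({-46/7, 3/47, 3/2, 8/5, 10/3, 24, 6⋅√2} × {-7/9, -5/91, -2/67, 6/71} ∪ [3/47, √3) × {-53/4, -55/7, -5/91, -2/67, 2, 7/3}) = ([3/47, √3] × {-53/4, -55/7, -5/91, -2/67, 2, 7/3}) ∪ ({-46/7, 3/47, 3/2, 8/5, 10/3, 24, 6⋅√2} × {-7/9, -5/91, -2/67, 6/71})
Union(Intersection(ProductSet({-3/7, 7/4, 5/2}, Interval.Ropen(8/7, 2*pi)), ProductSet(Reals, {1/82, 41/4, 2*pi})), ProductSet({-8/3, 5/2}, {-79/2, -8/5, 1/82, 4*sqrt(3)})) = ProductSet({-8/3, 5/2}, {-79/2, -8/5, 1/82, 4*sqrt(3)})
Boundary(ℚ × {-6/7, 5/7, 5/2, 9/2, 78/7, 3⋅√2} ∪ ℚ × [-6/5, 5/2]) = ℝ × ([-6/5, 5/2] ∪ {9/2, 78/7, 3⋅√2})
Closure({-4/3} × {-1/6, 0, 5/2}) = {-4/3} × {-1/6, 0, 5/2}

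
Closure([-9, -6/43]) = [-9, -6/43]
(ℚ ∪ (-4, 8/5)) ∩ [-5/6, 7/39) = [-5/6, 7/39) ∪ (ℚ ∩ [-5/6, 7/39))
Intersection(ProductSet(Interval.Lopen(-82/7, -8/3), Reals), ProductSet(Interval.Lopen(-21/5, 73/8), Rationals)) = ProductSet(Interval.Lopen(-21/5, -8/3), Rationals)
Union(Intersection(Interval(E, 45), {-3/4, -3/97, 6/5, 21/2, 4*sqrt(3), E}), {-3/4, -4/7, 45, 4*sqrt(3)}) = {-3/4, -4/7, 21/2, 45, 4*sqrt(3), E}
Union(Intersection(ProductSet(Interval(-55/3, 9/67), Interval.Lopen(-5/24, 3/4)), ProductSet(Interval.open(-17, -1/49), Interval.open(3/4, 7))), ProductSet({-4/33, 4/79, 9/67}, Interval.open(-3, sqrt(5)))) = ProductSet({-4/33, 4/79, 9/67}, Interval.open(-3, sqrt(5)))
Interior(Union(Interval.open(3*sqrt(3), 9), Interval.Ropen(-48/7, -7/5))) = Union(Interval.open(-48/7, -7/5), Interval.open(3*sqrt(3), 9))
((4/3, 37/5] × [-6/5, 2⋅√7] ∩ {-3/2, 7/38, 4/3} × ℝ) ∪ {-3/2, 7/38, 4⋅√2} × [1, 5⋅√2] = {-3/2, 7/38, 4⋅√2} × [1, 5⋅√2]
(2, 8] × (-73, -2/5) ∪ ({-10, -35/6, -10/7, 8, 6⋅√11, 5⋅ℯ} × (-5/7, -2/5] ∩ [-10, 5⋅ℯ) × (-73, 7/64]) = ({-10, -35/6, -10/7, 8} × (-5/7, -2/5]) ∪ ((2, 8] × (-73, -2/5))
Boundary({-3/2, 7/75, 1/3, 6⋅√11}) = {-3/2, 7/75, 1/3, 6⋅√11}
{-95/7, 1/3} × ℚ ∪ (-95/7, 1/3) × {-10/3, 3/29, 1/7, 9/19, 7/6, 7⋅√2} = ({-95/7, 1/3} × ℚ) ∪ ((-95/7, 1/3) × {-10/3, 3/29, 1/7, 9/19, 7/6, 7⋅√2})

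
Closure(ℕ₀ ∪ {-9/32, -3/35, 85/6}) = {-9/32, -3/35, 85/6} ∪ ℕ₀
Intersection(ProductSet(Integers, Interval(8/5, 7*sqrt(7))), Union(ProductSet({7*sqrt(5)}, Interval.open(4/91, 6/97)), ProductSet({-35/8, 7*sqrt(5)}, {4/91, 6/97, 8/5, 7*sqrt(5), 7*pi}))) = EmptySet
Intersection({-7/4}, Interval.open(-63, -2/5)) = {-7/4}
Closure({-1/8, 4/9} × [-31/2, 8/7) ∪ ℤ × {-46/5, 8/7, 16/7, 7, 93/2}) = (ℤ × {-46/5, 8/7, 16/7, 7, 93/2}) ∪ ({-1/8, 4/9} × [-31/2, 8/7])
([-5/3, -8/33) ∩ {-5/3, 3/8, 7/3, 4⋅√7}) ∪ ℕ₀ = {-5/3} ∪ ℕ₀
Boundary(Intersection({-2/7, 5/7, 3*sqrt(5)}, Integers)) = EmptySet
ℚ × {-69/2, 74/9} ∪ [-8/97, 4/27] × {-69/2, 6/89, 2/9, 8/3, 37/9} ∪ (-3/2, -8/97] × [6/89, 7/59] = (ℚ × {-69/2, 74/9}) ∪ ((-3/2, -8/97] × [6/89, 7/59]) ∪ ([-8/97, 4/27] × {-69/2, 6/89, 2/9, 8/3, 37/9})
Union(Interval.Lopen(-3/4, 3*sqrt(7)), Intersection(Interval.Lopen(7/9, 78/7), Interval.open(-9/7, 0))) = Interval.Lopen(-3/4, 3*sqrt(7))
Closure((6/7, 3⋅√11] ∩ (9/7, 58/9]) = [9/7, 58/9]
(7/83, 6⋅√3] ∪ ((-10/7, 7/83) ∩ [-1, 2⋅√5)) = [-1, 7/83) ∪ (7/83, 6⋅√3]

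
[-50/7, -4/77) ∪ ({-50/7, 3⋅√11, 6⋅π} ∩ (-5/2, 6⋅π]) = [-50/7, -4/77) ∪ {3⋅√11, 6⋅π}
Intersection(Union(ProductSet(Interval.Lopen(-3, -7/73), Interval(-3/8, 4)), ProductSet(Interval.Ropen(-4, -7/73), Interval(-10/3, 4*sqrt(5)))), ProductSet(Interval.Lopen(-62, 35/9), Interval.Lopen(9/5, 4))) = ProductSet(Interval(-4, -7/73), Interval.Lopen(9/5, 4))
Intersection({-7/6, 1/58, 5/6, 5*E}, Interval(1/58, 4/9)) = {1/58}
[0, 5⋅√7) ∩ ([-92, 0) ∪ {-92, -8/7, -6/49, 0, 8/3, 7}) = {0, 8/3, 7}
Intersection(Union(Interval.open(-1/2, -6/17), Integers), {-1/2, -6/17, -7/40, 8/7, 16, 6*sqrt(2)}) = {16}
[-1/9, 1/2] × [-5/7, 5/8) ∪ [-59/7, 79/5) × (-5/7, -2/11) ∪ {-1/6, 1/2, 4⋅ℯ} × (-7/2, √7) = ([-59/7, 79/5) × (-5/7, -2/11)) ∪ ([-1/9, 1/2] × [-5/7, 5/8)) ∪ ({-1/6, 1/2, 4⋅ℯ} × (-7/2, √7))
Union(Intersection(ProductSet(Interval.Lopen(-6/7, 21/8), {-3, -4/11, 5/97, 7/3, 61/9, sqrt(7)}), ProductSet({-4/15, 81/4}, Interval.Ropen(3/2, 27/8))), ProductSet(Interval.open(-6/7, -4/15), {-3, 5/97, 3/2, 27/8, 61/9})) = Union(ProductSet({-4/15}, {7/3, sqrt(7)}), ProductSet(Interval.open(-6/7, -4/15), {-3, 5/97, 3/2, 27/8, 61/9}))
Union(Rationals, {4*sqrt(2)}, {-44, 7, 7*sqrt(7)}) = Union({4*sqrt(2), 7*sqrt(7)}, Rationals)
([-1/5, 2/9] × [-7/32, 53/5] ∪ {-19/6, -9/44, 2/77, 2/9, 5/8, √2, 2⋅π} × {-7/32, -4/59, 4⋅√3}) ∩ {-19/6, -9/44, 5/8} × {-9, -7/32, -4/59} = {-19/6, -9/44, 5/8} × {-7/32, -4/59}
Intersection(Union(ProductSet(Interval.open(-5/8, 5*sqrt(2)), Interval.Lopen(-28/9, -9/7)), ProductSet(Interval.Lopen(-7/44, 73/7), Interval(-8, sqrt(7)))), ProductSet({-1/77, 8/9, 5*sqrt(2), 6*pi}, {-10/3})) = ProductSet({-1/77, 8/9, 5*sqrt(2)}, {-10/3})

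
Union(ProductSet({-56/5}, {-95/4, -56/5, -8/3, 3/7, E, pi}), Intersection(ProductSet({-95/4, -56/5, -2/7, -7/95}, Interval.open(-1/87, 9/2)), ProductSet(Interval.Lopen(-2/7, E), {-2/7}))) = ProductSet({-56/5}, {-95/4, -56/5, -8/3, 3/7, E, pi})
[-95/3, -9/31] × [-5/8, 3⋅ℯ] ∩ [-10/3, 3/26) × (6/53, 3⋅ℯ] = [-10/3, -9/31] × (6/53, 3⋅ℯ]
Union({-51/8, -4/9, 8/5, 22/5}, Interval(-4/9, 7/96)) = Union({-51/8, 8/5, 22/5}, Interval(-4/9, 7/96))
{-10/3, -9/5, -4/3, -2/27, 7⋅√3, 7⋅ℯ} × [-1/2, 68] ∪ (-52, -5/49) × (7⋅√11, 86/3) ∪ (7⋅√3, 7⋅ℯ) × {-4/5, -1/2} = ((-52, -5/49) × (7⋅√11, 86/3)) ∪ ((7⋅√3, 7⋅ℯ) × {-4/5, -1/2}) ∪ ({-10/3, -9/5, -4/3, -2/27, 7⋅√3, 7⋅ℯ} × [-1/2, 68])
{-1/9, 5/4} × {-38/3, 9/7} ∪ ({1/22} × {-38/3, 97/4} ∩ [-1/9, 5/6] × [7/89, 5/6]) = {-1/9, 5/4} × {-38/3, 9/7}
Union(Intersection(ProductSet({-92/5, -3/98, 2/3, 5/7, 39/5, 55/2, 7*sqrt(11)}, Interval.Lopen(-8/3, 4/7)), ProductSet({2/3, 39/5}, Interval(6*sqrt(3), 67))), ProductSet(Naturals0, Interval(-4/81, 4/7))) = ProductSet(Naturals0, Interval(-4/81, 4/7))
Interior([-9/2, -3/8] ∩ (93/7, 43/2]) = ∅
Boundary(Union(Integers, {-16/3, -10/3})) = Union({-16/3, -10/3}, Integers)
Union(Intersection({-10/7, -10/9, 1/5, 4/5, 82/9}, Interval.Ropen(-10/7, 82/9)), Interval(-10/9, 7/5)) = Union({-10/7}, Interval(-10/9, 7/5))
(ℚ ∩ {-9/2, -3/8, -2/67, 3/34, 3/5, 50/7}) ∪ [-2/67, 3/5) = {-9/2, -3/8, 50/7} ∪ [-2/67, 3/5]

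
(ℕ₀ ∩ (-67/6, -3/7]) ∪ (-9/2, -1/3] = (-9/2, -1/3]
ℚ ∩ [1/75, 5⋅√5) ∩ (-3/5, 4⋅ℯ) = ℚ ∩ [1/75, 4⋅ℯ)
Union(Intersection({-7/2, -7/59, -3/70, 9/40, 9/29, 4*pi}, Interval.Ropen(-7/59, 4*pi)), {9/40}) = {-7/59, -3/70, 9/40, 9/29}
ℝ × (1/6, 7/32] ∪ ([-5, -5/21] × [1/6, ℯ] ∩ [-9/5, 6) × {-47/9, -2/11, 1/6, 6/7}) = (ℝ × (1/6, 7/32]) ∪ ([-9/5, -5/21] × {1/6, 6/7})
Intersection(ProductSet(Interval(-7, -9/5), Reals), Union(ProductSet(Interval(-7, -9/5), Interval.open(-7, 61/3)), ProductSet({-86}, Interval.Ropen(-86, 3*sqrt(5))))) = ProductSet(Interval(-7, -9/5), Interval.open(-7, 61/3))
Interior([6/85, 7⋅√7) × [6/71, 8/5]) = (6/85, 7⋅√7) × (6/71, 8/5)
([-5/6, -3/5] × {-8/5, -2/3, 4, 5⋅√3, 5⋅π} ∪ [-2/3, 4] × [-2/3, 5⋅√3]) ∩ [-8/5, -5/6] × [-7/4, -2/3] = {-5/6} × {-8/5, -2/3}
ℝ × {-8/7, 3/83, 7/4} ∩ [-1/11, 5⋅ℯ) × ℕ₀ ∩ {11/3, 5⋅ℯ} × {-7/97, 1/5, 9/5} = ∅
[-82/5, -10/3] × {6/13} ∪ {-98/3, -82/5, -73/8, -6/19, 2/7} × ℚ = ({-98/3, -82/5, -73/8, -6/19, 2/7} × ℚ) ∪ ([-82/5, -10/3] × {6/13})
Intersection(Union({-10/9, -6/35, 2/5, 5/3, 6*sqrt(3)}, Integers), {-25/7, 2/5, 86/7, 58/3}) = {2/5}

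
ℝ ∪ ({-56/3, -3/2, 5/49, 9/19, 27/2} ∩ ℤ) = ℝ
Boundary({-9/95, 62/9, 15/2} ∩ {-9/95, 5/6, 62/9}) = {-9/95, 62/9}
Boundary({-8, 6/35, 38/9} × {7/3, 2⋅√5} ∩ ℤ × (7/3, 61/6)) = {-8} × {2⋅√5}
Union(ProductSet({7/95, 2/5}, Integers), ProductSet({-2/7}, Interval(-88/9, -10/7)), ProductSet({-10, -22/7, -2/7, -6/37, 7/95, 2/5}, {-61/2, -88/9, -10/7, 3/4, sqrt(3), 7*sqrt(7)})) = Union(ProductSet({-2/7}, Interval(-88/9, -10/7)), ProductSet({7/95, 2/5}, Integers), ProductSet({-10, -22/7, -2/7, -6/37, 7/95, 2/5}, {-61/2, -88/9, -10/7, 3/4, sqrt(3), 7*sqrt(7)}))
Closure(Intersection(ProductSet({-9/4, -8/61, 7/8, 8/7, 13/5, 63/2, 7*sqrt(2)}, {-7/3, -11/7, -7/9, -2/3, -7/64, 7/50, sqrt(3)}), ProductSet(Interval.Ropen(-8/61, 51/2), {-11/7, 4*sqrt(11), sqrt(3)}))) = ProductSet({-8/61, 7/8, 8/7, 13/5, 7*sqrt(2)}, {-11/7, sqrt(3)})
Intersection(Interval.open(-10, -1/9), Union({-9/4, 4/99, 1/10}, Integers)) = Union({-9/4}, Range(-9, 0, 1))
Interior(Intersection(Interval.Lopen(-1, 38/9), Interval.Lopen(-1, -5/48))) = Interval.open(-1, -5/48)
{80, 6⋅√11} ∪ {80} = {80, 6⋅√11}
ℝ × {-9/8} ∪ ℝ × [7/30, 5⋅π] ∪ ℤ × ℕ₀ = (ℤ × ℕ₀) ∪ (ℝ × ({-9/8} ∪ [7/30, 5⋅π]))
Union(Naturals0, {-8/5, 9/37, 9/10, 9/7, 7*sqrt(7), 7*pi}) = Union({-8/5, 9/37, 9/10, 9/7, 7*sqrt(7), 7*pi}, Naturals0)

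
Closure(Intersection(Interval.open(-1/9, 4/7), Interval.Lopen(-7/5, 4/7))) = Interval(-1/9, 4/7)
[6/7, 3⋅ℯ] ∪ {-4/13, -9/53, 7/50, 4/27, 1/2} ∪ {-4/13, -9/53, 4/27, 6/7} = {-4/13, -9/53, 7/50, 4/27, 1/2} ∪ [6/7, 3⋅ℯ]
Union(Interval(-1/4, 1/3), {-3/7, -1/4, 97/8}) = Union({-3/7, 97/8}, Interval(-1/4, 1/3))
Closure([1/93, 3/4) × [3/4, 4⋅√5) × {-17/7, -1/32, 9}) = (({1/93, 3/4} × [3/4, 4⋅√5]) ∪ ([1/93, 3/4] × {3/4, 4⋅√5}) ∪ ([1/93, 3/4) × [3/4, 4⋅√5))) × {-17/7, -1/32, 9}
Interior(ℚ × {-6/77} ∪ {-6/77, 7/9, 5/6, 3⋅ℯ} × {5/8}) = ∅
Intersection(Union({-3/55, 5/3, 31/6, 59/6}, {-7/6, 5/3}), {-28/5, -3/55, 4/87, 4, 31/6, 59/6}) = {-3/55, 31/6, 59/6}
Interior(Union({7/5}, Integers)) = EmptySet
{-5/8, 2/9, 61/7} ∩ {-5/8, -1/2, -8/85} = {-5/8}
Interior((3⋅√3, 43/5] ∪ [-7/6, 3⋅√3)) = (-7/6, 3⋅√3) ∪ (3⋅√3, 43/5)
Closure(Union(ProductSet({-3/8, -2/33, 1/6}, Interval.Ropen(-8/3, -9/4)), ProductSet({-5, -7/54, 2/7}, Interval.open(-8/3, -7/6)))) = Union(ProductSet({-5, -7/54, 2/7}, Interval(-8/3, -7/6)), ProductSet({-3/8, -2/33, 1/6}, Interval(-8/3, -9/4)))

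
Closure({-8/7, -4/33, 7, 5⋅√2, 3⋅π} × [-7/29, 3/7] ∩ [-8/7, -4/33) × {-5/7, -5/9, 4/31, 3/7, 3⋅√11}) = {-8/7} × {4/31, 3/7}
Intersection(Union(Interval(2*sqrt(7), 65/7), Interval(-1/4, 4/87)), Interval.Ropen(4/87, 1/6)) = {4/87}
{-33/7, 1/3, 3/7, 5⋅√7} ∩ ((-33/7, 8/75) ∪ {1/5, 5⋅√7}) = {5⋅√7}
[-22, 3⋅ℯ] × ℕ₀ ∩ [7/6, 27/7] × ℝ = [7/6, 27/7] × ℕ₀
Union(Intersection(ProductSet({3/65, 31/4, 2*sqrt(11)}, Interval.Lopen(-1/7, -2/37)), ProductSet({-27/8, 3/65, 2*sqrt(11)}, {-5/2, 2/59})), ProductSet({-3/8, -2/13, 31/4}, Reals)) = ProductSet({-3/8, -2/13, 31/4}, Reals)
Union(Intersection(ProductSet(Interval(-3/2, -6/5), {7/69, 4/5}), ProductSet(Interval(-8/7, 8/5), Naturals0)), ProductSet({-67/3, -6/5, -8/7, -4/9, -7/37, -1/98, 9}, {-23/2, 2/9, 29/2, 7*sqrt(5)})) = ProductSet({-67/3, -6/5, -8/7, -4/9, -7/37, -1/98, 9}, {-23/2, 2/9, 29/2, 7*sqrt(5)})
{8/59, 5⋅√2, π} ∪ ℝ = ℝ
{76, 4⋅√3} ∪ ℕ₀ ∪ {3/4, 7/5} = ℕ₀ ∪ {3/4, 7/5, 4⋅√3}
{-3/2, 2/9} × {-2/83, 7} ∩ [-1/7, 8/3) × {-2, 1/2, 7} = {2/9} × {7}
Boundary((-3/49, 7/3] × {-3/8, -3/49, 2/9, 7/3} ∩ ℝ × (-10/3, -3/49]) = [-3/49, 7/3] × {-3/8, -3/49}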